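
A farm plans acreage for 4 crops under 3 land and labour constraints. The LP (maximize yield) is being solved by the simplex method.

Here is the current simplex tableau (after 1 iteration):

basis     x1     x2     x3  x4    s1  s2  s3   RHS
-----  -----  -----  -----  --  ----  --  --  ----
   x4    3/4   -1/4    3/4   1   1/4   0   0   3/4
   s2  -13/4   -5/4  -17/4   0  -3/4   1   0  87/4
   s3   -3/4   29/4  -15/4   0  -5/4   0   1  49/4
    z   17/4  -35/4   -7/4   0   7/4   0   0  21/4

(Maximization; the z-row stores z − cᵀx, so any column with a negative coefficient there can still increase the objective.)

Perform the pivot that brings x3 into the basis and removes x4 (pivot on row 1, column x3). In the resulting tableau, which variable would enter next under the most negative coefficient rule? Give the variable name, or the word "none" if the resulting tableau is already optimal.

Pivot element 3/4. New z-row = old z-row − (-7/4)·(row 1/(3/4)).
Updated z-row coefficients: x1: 6, x2: -28/3, x3: 0, x4: 7/3, s1: 7/3, s2: 0, s3: 0.
The most negative is -28/3 in column x2, so x2 would enter next.

x2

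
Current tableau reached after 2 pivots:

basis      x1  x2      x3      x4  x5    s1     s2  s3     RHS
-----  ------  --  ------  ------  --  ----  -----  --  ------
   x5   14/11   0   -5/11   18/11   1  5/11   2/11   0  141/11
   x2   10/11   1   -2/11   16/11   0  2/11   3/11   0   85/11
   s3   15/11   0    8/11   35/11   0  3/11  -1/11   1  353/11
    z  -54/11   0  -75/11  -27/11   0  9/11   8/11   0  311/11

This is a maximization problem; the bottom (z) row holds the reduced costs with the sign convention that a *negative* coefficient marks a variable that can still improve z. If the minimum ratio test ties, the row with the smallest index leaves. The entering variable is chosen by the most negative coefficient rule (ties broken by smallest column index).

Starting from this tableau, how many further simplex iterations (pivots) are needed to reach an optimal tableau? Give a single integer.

pivot: x3 in, s3 out → z = 2633/8
pivot: s2 in, x2 out → z = 337
No improving column remains; optimal.

2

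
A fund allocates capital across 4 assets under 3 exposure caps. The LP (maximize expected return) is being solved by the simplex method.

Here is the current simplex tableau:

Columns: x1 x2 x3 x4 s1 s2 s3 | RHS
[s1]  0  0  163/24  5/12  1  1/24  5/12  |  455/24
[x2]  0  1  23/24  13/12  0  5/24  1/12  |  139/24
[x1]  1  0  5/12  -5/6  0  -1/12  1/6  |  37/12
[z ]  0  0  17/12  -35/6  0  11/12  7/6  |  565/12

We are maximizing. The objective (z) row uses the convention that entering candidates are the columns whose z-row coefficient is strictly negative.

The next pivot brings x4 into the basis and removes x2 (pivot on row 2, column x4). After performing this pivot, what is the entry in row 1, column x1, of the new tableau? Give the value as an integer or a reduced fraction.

0

Pivot element is row 2, column x4: 13/12.
Normalize row 2: new (row 2, x1) = 0/(13/12) = 0.
row 1 ← row 1 − (5/12)·(new row 2): 0 − (5/12)·0 = 0.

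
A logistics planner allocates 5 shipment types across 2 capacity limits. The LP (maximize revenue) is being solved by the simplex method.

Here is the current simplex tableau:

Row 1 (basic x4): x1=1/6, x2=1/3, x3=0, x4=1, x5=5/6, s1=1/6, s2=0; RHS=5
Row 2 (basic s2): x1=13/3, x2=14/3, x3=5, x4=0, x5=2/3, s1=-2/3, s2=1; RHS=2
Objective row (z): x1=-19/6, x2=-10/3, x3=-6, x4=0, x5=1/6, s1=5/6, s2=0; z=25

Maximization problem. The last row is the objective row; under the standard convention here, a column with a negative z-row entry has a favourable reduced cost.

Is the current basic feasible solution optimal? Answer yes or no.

Column x1 has objective-row coefficient -19/6, which is negative; an improving pivot exists, so not yet optimal.

no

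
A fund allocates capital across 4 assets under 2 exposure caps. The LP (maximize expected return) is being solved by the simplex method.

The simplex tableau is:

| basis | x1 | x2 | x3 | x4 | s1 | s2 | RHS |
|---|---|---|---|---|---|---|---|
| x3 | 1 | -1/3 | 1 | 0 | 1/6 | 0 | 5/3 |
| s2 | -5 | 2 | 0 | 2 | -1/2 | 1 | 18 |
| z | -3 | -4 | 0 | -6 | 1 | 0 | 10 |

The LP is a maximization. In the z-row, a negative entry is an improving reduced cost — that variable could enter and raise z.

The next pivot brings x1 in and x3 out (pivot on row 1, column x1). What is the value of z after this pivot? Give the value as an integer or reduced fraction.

15

Minimum ratio for x1: (5/3)/1 = 5/3.
z changes by −(z-row coeff of x1)·ratio = −(-3)·(5/3) = 5.
New z = 10 + 5 = 15.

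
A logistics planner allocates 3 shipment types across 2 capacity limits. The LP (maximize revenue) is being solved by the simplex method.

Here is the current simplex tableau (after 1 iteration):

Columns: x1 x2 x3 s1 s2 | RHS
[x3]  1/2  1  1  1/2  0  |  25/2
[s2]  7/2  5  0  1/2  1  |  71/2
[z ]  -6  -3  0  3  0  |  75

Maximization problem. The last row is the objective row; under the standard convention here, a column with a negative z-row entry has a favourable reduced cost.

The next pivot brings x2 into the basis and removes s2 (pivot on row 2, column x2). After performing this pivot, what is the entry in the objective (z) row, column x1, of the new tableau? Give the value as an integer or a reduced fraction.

Pivot element is row 2, column x2: 5.
Normalize row 2: new (row 2, x1) = (7/2)/5 = 7/10.
z-row ← z-row − (-3)·(new row 2): -6 − (-3)·(7/10) = -39/10.

-39/10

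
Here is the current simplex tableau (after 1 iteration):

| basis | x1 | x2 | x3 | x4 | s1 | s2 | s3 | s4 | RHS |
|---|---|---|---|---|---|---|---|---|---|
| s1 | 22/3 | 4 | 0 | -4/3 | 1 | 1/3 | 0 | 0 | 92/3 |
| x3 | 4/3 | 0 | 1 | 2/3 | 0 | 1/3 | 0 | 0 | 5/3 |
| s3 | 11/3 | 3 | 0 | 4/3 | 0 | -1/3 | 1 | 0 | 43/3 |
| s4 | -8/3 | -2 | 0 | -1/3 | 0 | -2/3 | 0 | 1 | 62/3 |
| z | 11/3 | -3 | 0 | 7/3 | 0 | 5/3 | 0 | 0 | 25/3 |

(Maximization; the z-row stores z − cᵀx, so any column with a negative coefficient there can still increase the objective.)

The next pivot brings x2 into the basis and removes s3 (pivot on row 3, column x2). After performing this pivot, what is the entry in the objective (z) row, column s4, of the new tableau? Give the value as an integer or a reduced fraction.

Pivot element is row 3, column x2: 3.
Normalize row 3: new (row 3, s4) = 0/3 = 0.
z-row ← z-row − (-3)·(new row 3): 0 − (-3)·0 = 0.

0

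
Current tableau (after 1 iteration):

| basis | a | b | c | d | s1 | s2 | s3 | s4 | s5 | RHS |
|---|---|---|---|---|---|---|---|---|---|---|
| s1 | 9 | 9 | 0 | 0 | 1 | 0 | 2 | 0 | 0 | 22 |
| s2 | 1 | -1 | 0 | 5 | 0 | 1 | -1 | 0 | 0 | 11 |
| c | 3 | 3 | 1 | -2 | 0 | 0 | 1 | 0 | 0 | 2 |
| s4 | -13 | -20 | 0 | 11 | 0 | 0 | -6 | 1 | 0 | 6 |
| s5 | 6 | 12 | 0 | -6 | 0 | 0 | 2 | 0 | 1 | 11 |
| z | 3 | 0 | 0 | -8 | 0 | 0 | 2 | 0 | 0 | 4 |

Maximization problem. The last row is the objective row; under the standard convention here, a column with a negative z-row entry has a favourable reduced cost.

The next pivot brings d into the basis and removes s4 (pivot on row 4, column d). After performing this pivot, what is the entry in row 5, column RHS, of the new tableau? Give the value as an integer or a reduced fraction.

Pivot element is row 4, column d: 11.
Normalize row 4: new (row 4, RHS) = 6/11 = 6/11.
row 5 ← row 5 − (-6)·(new row 4): 11 − (-6)·(6/11) = 157/11.

157/11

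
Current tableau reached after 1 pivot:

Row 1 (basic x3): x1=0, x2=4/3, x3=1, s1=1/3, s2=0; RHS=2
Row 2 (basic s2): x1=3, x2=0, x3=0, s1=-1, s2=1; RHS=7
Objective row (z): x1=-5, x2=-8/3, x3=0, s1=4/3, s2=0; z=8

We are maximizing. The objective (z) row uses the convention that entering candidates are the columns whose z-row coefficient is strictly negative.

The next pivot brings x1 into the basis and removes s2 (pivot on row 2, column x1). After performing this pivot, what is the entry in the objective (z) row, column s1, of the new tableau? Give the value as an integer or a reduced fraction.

Pivot element is row 2, column x1: 3.
Normalize row 2: new (row 2, s1) = (-1)/3 = -1/3.
z-row ← z-row − (-5)·(new row 2): 4/3 − (-5)·(-1/3) = -1/3.

-1/3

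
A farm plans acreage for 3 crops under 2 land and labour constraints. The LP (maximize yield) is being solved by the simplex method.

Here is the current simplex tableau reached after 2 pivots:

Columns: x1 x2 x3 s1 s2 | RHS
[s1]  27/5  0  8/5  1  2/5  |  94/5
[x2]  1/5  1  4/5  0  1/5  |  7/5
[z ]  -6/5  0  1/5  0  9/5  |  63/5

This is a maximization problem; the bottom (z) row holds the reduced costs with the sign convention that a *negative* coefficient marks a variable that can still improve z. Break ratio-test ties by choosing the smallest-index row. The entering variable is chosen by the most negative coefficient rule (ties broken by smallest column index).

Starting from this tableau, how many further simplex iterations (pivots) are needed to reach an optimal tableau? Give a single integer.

1

pivot: x1 in, s1 out → z = 151/9
No improving column remains; optimal.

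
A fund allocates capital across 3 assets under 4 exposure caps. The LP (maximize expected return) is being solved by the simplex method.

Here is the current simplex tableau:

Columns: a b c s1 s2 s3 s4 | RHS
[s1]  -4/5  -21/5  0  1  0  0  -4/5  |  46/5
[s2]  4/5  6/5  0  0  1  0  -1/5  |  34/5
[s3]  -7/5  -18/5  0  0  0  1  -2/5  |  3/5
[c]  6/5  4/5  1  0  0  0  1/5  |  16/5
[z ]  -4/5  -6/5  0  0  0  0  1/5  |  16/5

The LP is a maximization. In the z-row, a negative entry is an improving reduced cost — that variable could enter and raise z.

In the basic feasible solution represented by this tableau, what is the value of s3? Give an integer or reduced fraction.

3/5

s3 is basic (row 3); its value is the RHS of that row: 3/5.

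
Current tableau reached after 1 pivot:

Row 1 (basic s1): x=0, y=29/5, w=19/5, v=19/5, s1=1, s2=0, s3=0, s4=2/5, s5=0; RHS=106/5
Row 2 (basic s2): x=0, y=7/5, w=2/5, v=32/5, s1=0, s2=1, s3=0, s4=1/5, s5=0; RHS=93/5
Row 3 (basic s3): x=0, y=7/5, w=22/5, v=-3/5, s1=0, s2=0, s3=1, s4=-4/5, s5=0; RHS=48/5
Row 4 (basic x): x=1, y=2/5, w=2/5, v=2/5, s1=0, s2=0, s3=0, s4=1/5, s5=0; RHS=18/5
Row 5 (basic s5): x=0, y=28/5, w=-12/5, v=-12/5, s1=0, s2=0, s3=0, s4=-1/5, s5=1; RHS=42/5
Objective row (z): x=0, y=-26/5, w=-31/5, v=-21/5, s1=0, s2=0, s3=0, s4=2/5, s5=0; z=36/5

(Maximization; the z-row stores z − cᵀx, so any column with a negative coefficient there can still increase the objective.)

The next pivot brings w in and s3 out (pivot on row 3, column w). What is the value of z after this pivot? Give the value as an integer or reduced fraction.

Minimum ratio for w: (48/5)/(22/5) = 24/11.
z changes by −(z-row coeff of w)·ratio = −(-31/5)·(24/11) = 744/55.
New z = 36/5 + (744/55) = 228/11.

228/11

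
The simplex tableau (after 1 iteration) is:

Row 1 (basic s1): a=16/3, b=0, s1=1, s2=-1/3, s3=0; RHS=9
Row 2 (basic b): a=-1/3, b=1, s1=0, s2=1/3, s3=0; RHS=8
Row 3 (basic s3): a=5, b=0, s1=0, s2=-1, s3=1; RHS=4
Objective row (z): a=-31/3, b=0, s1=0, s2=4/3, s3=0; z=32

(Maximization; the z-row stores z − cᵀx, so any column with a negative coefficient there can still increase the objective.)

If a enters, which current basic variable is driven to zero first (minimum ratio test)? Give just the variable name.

Ratios: row 1 (s1): 9/(16/3) = 27/16; row 2 (b): entry -1/3 ≤ 0, skip; row 3 (s3): 4/5 = 4/5.
Minimum ratio 4/5 is in the s3 row, so s3 leaves.

s3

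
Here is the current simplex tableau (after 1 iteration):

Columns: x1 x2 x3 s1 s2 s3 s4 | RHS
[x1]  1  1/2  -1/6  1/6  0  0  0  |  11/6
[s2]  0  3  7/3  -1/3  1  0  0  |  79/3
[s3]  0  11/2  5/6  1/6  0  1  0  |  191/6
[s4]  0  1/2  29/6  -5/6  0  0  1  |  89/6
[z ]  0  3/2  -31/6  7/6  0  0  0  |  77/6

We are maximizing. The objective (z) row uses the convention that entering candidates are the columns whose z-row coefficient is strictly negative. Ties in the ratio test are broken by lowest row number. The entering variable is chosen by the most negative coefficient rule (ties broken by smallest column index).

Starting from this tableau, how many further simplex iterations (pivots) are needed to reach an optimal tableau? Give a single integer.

pivot: x3 in, s4 out → z = 832/29
No improving column remains; optimal.

1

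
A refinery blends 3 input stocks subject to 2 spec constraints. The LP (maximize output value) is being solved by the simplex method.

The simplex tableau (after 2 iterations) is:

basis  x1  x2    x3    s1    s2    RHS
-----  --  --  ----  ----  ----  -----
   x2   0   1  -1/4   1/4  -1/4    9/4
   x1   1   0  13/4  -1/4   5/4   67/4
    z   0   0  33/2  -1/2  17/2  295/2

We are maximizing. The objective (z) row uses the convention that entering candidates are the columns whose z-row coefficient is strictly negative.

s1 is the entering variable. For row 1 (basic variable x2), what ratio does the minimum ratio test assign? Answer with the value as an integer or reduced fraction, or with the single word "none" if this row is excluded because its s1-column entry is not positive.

9

Ratio = RHS / (s1 entry) = (9/4) / (1/4) = 9.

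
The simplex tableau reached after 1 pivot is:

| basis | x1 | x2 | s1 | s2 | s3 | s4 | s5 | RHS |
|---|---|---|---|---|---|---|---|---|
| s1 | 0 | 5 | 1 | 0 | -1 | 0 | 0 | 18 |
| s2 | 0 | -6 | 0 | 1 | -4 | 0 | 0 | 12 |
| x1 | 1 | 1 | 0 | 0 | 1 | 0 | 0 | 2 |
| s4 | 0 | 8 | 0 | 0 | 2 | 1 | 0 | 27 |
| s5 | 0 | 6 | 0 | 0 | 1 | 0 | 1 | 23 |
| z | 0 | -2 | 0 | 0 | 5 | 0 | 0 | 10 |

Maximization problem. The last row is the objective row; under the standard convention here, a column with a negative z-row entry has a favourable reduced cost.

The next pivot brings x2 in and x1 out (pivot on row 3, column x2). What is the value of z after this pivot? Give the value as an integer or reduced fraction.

14

Minimum ratio for x2: 2/1 = 2.
z changes by −(z-row coeff of x2)·ratio = −(-2)·2 = 4.
New z = 10 + 4 = 14.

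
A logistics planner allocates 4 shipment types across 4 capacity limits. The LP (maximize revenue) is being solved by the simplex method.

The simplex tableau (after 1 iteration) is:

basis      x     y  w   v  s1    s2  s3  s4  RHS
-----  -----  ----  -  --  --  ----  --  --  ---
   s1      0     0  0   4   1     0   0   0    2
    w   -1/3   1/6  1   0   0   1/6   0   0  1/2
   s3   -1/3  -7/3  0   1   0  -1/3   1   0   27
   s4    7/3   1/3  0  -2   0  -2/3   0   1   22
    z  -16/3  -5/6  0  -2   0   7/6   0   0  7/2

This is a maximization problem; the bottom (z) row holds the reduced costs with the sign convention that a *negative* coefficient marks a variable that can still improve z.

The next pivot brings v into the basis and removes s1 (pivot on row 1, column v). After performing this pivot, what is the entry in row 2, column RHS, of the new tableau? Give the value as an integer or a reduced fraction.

1/2

Pivot element is row 1, column v: 4.
Normalize row 1: new (row 1, RHS) = 2/4 = 1/2.
row 2 ← row 2 − 0·(new row 1): 1/2 − 0·(1/2) = 1/2.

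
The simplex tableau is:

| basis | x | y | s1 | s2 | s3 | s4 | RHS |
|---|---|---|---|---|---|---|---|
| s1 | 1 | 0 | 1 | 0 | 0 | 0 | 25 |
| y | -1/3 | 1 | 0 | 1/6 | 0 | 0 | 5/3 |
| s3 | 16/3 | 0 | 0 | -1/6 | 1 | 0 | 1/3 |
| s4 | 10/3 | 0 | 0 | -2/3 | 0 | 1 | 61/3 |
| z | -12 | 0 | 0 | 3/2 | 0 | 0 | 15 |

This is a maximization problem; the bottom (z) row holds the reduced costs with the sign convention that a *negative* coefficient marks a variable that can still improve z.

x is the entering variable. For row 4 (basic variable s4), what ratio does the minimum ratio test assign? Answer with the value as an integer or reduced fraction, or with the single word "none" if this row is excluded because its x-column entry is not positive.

Ratio = RHS / (x entry) = (61/3) / (10/3) = 61/10.

61/10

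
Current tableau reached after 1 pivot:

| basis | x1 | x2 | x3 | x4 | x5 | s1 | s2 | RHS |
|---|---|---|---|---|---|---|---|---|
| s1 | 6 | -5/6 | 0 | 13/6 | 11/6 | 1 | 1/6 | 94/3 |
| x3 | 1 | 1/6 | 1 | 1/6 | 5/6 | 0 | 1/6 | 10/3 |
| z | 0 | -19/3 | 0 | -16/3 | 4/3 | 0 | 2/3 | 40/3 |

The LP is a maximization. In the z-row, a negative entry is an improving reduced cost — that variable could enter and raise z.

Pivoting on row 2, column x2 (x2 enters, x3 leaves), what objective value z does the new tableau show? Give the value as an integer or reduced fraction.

Minimum ratio for x2: (10/3)/(1/6) = 20.
z changes by −(z-row coeff of x2)·ratio = −(-19/3)·20 = 380/3.
New z = 40/3 + (380/3) = 140.

140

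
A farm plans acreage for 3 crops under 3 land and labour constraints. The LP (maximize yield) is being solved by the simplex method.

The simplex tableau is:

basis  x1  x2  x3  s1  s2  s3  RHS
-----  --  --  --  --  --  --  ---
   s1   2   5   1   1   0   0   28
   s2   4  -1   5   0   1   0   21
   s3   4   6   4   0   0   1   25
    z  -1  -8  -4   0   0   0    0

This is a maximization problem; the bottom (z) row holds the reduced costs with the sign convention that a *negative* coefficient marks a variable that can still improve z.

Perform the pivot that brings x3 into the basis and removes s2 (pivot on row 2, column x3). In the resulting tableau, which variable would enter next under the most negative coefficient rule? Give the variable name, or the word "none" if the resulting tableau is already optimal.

x2

Pivot element 5. New z-row = old z-row − (-4)·(row 2/5).
Updated z-row coefficients: x1: 11/5, x2: -44/5, x3: 0, s1: 0, s2: 4/5, s3: 0.
The most negative is -44/5 in column x2, so x2 would enter next.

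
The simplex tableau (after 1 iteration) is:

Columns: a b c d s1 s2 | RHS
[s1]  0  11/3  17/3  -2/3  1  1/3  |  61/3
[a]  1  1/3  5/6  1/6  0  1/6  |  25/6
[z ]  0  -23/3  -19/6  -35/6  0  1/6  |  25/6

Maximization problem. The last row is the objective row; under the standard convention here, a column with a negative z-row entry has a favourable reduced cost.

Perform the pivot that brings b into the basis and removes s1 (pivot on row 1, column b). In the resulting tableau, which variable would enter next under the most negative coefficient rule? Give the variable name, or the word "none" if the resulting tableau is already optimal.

d

Pivot element 11/3. New z-row = old z-row − (-23/3)·(row 1/(11/3)).
Updated z-row coefficients: a: 0, b: 0, c: 191/22, d: -159/22, s1: 23/11, s2: 19/22.
The most negative is -159/22 in column d, so d would enter next.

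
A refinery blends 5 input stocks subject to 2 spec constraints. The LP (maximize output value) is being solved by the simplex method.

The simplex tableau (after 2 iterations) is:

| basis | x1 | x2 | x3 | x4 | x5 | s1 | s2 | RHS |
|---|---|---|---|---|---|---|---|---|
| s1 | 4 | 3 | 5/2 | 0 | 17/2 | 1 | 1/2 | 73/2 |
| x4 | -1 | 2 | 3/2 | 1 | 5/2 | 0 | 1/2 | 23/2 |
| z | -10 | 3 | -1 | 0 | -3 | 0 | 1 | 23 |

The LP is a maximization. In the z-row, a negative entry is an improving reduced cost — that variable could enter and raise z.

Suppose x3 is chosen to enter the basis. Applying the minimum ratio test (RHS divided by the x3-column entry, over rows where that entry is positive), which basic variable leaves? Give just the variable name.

x4

Ratios: row 1 (s1): (73/2)/(5/2) = 73/5; row 2 (x4): (23/2)/(3/2) = 23/3.
Minimum ratio 23/3 is in the x4 row, so x4 leaves.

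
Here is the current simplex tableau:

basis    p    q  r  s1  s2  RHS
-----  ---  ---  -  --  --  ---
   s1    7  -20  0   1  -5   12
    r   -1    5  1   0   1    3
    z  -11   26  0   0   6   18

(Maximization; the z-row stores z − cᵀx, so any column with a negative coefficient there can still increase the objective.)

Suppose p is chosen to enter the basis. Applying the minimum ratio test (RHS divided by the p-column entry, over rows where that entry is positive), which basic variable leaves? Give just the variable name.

s1

Ratios: row 1 (s1): 12/7 = 12/7; row 2 (r): entry -1 ≤ 0, skip.
Minimum ratio 12/7 is in the s1 row, so s1 leaves.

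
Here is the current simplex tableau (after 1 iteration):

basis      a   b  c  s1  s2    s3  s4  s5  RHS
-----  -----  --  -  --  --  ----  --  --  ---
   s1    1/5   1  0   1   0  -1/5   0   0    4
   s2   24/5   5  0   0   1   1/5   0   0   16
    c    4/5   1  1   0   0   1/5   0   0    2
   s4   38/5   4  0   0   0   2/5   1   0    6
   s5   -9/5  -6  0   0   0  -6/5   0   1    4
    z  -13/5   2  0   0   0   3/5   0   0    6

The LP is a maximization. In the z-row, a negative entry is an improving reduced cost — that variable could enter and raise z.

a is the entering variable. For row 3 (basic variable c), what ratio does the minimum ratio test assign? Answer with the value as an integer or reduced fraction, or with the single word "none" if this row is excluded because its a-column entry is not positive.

5/2

Ratio = RHS / (a entry) = 2 / (4/5) = 5/2.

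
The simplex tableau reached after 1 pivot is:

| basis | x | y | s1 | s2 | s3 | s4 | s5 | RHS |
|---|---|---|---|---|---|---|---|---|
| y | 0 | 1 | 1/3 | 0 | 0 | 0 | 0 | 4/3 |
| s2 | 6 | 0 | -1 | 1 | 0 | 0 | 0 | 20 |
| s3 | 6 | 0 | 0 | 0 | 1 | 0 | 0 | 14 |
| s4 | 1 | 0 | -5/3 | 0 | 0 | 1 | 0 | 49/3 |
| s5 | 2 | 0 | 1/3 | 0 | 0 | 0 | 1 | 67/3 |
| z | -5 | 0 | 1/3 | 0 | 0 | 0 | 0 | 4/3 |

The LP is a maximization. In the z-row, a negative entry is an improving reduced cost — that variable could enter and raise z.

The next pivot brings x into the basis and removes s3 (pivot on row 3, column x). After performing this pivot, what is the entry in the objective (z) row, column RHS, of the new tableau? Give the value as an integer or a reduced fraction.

Pivot element is row 3, column x: 6.
Normalize row 3: new (row 3, RHS) = 14/6 = 7/3.
z-row ← z-row − (-5)·(new row 3): 4/3 − (-5)·(7/3) = 13.

13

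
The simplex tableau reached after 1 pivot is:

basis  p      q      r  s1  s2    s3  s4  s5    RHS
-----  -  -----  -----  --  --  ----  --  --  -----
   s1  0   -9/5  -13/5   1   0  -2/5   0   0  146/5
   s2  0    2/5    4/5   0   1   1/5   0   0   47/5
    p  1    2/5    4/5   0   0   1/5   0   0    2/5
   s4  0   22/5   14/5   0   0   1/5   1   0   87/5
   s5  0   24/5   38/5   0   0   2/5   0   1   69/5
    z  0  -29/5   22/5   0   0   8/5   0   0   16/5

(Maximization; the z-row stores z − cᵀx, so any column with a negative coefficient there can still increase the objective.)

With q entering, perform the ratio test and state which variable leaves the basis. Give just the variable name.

Ratios: row 1 (s1): entry -9/5 ≤ 0, skip; row 2 (s2): (47/5)/(2/5) = 47/2; row 3 (p): (2/5)/(2/5) = 1; row 4 (s4): (87/5)/(22/5) = 87/22; row 5 (s5): (69/5)/(24/5) = 23/8.
Minimum ratio 1 is in the p row, so p leaves.

p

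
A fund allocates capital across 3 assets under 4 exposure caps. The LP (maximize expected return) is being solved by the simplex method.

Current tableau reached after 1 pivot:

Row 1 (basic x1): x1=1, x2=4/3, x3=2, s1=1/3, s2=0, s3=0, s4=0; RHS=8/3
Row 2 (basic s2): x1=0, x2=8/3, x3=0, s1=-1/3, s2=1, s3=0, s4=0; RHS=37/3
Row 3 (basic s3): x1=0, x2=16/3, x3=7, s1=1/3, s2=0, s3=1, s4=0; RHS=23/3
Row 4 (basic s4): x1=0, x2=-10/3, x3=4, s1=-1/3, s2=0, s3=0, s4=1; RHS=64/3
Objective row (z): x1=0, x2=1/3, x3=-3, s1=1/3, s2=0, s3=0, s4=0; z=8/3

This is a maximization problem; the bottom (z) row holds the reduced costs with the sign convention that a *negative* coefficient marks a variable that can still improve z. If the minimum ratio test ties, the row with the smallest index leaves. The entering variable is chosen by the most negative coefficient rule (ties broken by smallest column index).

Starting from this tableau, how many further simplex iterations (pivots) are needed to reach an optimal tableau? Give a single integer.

pivot: x3 in, s3 out → z = 125/21
No improving column remains; optimal.

1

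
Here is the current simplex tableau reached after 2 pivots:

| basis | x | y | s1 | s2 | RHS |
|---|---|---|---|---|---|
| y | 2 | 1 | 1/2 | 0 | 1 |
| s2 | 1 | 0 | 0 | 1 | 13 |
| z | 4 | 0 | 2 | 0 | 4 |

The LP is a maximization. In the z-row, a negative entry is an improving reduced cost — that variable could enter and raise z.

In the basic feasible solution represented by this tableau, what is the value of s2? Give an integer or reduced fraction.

s2 is basic (row 2); its value is the RHS of that row: 13.

13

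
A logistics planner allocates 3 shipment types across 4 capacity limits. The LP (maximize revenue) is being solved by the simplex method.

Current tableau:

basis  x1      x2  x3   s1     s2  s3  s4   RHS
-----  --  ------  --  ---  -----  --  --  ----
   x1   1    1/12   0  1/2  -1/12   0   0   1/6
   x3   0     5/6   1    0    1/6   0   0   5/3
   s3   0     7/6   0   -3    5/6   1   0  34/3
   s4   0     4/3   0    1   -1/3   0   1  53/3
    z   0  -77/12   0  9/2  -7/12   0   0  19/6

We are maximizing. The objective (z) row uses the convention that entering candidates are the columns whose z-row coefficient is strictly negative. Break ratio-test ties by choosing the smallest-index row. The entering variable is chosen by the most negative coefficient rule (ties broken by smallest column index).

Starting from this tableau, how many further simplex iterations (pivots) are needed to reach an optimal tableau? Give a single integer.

pivot: x2 in, x1 out → z = 16
pivot: s2 in, x3 out → z = 16
No improving column remains; optimal.

2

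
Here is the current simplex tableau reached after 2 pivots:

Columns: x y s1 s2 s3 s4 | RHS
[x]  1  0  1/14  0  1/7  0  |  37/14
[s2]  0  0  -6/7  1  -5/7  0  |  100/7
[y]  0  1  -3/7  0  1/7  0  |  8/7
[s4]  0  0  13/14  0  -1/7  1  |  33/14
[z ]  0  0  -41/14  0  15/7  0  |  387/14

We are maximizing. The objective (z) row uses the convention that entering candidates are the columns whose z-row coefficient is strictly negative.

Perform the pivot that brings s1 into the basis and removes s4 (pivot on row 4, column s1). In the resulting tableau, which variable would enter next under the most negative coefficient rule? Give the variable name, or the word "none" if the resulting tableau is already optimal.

none

Pivot element 13/14. New z-row = old z-row − (-41/14)·(row 4/(13/14)).
Updated z-row coefficients: x: 0, y: 0, s1: 0, s2: 0, s3: 22/13, s4: 41/13.
No coefficient is strictly negative; the tableau after this pivot is optimal.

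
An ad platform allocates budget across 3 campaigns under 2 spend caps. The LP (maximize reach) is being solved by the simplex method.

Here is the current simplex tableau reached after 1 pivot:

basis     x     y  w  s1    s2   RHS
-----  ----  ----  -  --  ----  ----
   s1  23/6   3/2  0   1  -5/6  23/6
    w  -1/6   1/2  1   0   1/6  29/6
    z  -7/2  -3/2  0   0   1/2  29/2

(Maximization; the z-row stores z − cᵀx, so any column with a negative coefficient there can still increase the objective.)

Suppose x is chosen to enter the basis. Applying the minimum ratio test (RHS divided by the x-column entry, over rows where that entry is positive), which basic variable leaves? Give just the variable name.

s1

Ratios: row 1 (s1): (23/6)/(23/6) = 1; row 2 (w): entry -1/6 ≤ 0, skip.
Minimum ratio 1 is in the s1 row, so s1 leaves.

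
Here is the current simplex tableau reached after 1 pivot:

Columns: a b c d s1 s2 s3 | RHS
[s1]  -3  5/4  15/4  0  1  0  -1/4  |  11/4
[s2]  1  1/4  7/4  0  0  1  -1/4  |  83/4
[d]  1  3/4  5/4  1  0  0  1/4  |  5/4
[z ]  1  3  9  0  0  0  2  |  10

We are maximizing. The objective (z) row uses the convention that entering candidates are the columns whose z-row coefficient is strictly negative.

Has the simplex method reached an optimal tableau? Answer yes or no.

yes

No objective-row coefficient is strictly negative, so no entering variable exists; the tableau is optimal.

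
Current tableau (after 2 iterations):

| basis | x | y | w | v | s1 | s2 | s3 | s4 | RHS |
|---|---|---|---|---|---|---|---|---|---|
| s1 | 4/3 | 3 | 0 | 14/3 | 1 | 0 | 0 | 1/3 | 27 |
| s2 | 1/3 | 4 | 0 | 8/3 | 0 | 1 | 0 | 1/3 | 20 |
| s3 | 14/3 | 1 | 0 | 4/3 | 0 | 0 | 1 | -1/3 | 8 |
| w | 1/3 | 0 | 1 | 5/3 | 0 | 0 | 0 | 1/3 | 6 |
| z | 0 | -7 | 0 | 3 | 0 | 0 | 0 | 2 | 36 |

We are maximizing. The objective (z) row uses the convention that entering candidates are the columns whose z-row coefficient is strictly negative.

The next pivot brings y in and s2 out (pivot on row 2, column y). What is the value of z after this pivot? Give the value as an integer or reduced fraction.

Minimum ratio for y: 20/4 = 5.
z changes by −(z-row coeff of y)·ratio = −(-7)·5 = 35.
New z = 36 + 35 = 71.

71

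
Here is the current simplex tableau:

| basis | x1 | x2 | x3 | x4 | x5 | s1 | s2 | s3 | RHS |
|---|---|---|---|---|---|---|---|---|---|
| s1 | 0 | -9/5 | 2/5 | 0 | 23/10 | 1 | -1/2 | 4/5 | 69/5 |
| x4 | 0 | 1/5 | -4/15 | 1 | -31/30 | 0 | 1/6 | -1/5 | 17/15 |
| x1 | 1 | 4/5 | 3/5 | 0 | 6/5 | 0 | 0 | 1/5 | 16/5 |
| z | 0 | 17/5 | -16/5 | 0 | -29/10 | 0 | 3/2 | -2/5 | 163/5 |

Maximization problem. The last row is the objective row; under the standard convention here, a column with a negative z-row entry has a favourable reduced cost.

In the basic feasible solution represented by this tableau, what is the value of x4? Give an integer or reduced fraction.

17/15

x4 is basic (row 2); its value is the RHS of that row: 17/15.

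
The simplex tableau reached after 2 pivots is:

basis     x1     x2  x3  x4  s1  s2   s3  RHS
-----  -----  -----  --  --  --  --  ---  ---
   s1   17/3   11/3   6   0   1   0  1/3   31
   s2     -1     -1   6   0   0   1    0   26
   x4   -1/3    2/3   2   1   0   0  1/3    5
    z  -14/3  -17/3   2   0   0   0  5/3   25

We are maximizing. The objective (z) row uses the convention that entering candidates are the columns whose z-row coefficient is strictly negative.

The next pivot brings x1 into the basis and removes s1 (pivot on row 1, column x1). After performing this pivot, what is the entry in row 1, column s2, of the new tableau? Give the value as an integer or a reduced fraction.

0

Pivot element is row 1, column x1: 17/3.
Normalize row 1: new (row 1, s2) = 0/(17/3) = 0.
Row 1 is the pivot row, so the entry is 0.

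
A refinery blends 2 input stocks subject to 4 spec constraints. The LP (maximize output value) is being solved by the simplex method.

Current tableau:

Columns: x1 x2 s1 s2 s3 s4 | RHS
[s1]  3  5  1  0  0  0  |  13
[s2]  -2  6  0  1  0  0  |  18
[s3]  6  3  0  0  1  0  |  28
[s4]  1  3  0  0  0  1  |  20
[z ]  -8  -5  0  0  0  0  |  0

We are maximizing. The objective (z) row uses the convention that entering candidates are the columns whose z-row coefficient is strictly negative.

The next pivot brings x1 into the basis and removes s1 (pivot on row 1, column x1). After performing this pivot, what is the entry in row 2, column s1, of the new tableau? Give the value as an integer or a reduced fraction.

2/3

Pivot element is row 1, column x1: 3.
Normalize row 1: new (row 1, s1) = 1/3 = 1/3.
row 2 ← row 2 − (-2)·(new row 1): 0 − (-2)·(1/3) = 2/3.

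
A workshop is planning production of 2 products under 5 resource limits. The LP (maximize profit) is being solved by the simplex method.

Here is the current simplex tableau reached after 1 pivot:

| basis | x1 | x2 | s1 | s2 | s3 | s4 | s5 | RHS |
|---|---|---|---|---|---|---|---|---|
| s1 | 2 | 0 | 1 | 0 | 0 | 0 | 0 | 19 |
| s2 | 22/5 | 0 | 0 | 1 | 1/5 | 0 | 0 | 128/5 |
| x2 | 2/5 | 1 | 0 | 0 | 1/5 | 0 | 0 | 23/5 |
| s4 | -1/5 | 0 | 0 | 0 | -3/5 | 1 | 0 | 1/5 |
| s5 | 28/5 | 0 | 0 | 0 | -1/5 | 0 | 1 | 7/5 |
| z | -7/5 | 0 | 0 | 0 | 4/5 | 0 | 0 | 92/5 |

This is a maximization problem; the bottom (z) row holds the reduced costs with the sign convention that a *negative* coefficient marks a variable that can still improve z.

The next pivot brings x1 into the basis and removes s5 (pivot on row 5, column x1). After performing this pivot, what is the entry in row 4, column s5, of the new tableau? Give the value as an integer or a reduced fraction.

1/28

Pivot element is row 5, column x1: 28/5.
Normalize row 5: new (row 5, s5) = 1/(28/5) = 5/28.
row 4 ← row 4 − (-1/5)·(new row 5): 0 − (-1/5)·(5/28) = 1/28.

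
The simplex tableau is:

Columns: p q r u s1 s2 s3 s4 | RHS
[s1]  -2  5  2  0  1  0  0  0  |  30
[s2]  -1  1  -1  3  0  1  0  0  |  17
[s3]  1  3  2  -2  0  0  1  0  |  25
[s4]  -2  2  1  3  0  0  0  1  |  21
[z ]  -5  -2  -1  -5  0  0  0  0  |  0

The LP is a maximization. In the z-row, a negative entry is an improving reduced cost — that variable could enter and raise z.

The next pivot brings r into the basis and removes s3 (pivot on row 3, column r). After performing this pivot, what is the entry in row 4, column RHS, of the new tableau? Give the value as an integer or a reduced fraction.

17/2

Pivot element is row 3, column r: 2.
Normalize row 3: new (row 3, RHS) = 25/2 = 25/2.
row 4 ← row 4 − 1·(new row 3): 21 − 1·(25/2) = 17/2.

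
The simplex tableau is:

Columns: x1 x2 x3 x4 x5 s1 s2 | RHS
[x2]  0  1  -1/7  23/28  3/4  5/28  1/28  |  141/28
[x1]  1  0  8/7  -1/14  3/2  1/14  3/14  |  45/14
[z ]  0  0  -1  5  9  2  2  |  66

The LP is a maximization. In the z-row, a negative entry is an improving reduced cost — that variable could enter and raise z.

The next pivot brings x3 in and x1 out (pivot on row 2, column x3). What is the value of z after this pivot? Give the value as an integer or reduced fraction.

Minimum ratio for x3: (45/14)/(8/7) = 45/16.
z changes by −(z-row coeff of x3)·ratio = −(-1)·(45/16) = 45/16.
New z = 66 + (45/16) = 1101/16.

1101/16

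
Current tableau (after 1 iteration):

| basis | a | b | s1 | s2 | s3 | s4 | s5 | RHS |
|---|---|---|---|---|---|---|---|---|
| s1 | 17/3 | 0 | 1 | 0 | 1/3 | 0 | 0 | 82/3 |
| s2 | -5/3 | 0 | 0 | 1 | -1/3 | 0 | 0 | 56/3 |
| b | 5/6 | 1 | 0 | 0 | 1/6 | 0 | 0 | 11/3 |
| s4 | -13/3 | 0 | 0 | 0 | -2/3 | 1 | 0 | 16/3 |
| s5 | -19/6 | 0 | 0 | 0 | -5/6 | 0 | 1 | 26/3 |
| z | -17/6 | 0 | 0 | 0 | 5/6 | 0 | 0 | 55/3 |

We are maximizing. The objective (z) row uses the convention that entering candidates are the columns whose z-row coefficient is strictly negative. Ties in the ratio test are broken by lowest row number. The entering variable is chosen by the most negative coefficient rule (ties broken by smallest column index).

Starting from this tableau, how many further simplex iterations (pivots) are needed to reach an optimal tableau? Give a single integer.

pivot: a in, b out → z = 154/5
No improving column remains; optimal.

1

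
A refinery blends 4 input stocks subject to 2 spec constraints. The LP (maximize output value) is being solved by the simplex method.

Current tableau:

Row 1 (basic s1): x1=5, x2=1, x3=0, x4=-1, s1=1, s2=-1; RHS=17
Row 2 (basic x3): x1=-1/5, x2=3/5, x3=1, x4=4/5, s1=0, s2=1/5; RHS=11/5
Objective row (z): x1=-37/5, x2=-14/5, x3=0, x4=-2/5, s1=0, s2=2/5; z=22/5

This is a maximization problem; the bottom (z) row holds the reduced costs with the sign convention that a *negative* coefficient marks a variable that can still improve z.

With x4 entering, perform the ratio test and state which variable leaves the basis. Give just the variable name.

x3

Ratios: row 1 (s1): entry -1 ≤ 0, skip; row 2 (x3): (11/5)/(4/5) = 11/4.
Minimum ratio 11/4 is in the x3 row, so x3 leaves.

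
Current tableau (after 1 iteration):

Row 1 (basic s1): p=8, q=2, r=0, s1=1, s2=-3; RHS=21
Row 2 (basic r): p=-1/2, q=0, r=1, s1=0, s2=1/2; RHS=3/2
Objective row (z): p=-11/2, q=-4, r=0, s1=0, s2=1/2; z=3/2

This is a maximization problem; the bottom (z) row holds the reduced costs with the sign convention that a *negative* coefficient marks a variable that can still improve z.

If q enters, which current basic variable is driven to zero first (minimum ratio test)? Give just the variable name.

s1

Ratios: row 1 (s1): 21/2 = 21/2; row 2 (r): entry 0 ≤ 0, skip.
Minimum ratio 21/2 is in the s1 row, so s1 leaves.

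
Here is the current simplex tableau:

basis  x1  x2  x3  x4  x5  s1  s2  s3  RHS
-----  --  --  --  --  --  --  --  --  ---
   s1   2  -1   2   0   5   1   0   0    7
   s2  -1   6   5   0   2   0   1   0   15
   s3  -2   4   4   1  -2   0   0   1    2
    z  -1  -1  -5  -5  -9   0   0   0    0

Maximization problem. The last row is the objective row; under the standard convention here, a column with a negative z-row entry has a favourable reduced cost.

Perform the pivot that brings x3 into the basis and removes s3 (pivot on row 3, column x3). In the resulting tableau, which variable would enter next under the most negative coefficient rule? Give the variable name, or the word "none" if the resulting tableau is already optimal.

x5

Pivot element 4. New z-row = old z-row − (-5)·(row 3/4).
Updated z-row coefficients: x1: -7/2, x2: 4, x3: 0, x4: -15/4, x5: -23/2, s1: 0, s2: 0, s3: 5/4.
The most negative is -23/2 in column x5, so x5 would enter next.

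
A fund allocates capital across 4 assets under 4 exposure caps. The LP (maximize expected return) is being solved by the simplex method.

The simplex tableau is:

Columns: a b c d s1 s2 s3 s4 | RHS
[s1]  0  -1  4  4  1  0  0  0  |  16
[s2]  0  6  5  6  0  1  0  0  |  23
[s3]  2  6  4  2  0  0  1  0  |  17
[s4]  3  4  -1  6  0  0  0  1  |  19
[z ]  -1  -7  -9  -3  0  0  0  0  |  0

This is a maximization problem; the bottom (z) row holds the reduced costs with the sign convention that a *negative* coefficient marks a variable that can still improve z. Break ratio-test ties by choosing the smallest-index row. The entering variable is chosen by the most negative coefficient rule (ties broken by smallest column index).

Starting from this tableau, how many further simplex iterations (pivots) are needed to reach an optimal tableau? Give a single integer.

2

pivot: c in, s1 out → z = 36
pivot: b in, s3 out → z = 1045/28
No improving column remains; optimal.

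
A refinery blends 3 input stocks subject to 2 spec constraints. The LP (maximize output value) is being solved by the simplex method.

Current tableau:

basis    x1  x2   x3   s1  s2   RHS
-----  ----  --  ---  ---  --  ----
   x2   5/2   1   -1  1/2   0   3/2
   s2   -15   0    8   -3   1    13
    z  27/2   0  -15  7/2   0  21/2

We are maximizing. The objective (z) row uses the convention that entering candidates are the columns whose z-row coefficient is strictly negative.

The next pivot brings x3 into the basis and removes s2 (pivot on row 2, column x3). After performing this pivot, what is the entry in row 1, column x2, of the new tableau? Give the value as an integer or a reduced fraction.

Pivot element is row 2, column x3: 8.
Normalize row 2: new (row 2, x2) = 0/8 = 0.
row 1 ← row 1 − (-1)·(new row 2): 1 − (-1)·0 = 1.

1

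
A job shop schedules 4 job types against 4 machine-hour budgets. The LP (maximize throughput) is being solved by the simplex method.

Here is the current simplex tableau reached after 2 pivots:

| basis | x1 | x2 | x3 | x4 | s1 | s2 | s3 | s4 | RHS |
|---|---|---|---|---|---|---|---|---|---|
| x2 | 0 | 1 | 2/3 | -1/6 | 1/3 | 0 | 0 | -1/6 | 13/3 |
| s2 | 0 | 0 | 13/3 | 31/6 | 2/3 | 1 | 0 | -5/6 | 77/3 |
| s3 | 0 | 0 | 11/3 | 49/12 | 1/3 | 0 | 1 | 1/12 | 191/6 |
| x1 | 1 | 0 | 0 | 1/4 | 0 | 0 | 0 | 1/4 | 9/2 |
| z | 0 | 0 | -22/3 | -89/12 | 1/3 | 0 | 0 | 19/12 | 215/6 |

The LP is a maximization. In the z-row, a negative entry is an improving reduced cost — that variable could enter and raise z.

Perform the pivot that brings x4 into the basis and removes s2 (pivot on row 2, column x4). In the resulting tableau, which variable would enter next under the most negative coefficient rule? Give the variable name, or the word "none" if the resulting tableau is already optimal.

x3

Pivot element 31/6. New z-row = old z-row − (-89/12)·(row 2/(31/6)).
Updated z-row coefficients: x1: 0, x2: 0, x3: -69/62, x4: 0, s1: 40/31, s2: 89/62, s3: 0, s4: 12/31.
The most negative is -69/62 in column x3, so x3 would enter next.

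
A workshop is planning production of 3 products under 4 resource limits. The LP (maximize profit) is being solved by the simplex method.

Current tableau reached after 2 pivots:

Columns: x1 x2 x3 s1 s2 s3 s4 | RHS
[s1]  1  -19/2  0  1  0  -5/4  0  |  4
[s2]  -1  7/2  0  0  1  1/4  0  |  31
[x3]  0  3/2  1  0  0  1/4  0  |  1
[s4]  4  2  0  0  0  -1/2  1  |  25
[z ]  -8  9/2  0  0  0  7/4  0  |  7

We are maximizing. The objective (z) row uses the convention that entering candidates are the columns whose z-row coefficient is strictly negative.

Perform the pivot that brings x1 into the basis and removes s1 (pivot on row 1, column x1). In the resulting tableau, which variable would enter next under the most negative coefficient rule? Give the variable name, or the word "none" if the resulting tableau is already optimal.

x2

Pivot element 1. New z-row = old z-row − (-8)·(row 1/1).
Updated z-row coefficients: x1: 0, x2: -143/2, x3: 0, s1: 8, s2: 0, s3: -33/4, s4: 0.
The most negative is -143/2 in column x2, so x2 would enter next.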